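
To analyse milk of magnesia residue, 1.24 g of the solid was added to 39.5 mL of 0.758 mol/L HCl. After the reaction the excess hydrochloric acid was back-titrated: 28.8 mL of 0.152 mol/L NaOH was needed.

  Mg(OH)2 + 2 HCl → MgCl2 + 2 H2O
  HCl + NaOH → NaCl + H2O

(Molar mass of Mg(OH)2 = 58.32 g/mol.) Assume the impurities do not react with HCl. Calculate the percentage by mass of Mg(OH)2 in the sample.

n(HCl) added = 0.0395 × 0.758 = 0.0299 mol
n(NaOH) used in back-titration = 0.0288 × 0.152 = 4.38 × 10^-3 mol
n(HCl) left over = 4.38 × 10^-3 mol (1:1 ratio)
n(HCl) consumed by analyte = 0.0299 − 4.38 × 10^-3 = 0.0256 mol
From the 1:2 ratio, n(Mg(OH)2) = 1/2 × 0.0256 = 0.0128 mol
mass of Mg(OH)2 = 0.0128 × 58.32 = 0.745 g
% Mg(OH)2 = 0.745 / 1.24 × 100 = 60.1 %

60.1 %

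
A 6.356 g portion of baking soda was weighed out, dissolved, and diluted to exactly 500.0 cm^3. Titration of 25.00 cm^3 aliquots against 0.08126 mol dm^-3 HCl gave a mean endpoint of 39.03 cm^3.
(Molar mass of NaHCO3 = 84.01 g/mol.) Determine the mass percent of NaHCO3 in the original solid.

83.84 %

NaHCO3 + HCl → NaCl + H2O + CO2
n(HCl) per titration = 0.03903 × 0.08126 = 3.172 × 10^-3 mol
n(NaHCO3) in each aliquot = 3.172 × 10^-3 mol (1:1 ratio)
n(NaHCO3) in the whole flask = 3.172 × 10^-3 × 500.0/25.00 = 0.06343 mol
mass of NaHCO3 = 0.06343 × 84.01 = 5.329 g
% NaHCO3 = 5.329 / 6.356 × 100 = 83.84 %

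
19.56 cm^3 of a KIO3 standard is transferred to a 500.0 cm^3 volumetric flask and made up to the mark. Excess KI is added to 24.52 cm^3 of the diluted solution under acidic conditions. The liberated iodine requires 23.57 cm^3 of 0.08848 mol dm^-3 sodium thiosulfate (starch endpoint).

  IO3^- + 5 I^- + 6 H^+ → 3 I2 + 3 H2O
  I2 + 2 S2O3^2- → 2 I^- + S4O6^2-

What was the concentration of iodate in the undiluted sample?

0.3624 mol/L

n(S2O3^2-) = 0.02357 × 0.08848 = 2.085 × 10^-3 mol
n(I2) = n(S2O3^2-)/2 = 1.043 × 10^-3 mol
From the 1:3 ratio, n(IO3^-) in the aliquot = 1/3 × 1.043 × 10^-3 = 3.476 × 10^-4 mol
[IO3^-]_dilute = 3.476 × 10^-4 / 0.02452 = 0.01418 mol/L
[IO3^-]_original = 0.01418 × 500.0/19.56 = 0.3624 mol/L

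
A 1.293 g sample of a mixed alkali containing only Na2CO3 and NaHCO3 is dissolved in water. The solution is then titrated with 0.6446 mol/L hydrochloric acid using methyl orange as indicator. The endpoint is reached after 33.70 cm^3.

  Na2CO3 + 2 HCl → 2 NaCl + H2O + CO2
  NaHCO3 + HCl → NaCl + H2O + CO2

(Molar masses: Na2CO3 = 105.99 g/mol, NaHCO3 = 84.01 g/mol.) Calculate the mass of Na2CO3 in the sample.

n(HCl) = 0.03370 × 0.6446 = 0.02172 mol
Let x = n(Na2CO3), y = n(NaHCO3).
Titrant: 2x + 1y = 0.02172;  mass: 105.99x + 84.01y = 1.293
Solving, x = 8.576 × 10^-3 mol, y = 4.572 × 10^-3 mol
mass of Na2CO3 = 8.576 × 10^-3 × 105.99 = 0.9089 g

0.9089 g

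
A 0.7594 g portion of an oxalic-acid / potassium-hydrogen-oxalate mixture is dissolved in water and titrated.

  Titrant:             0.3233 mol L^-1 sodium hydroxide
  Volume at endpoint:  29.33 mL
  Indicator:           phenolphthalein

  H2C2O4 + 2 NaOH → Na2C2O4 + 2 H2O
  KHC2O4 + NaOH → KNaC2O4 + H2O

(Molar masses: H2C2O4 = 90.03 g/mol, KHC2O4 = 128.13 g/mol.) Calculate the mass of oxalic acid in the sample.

0.2467 g

n(NaOH) = 0.02933 × 0.3233 = 9.482 × 10^-3 mol
Let x = n(H2C2O4), y = n(KHC2O4).
Titrant: 2x + 1y = 9.482 × 10^-3;  mass: 90.03x + 128.13y = 0.7594
Solving, x = 2.741 × 10^-3 mol, y = 4.001 × 10^-3 mol
mass of H2C2O4 = 2.741 × 10^-3 × 90.03 = 0.2467 g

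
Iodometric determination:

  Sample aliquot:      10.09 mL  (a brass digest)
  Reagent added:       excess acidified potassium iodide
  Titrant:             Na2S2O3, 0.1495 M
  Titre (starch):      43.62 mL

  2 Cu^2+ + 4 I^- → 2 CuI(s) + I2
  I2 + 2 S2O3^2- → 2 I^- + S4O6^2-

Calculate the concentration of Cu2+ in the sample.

0.6463 M

n(S2O3^2-) = 0.04362 × 0.1495 = 6.521 × 10^-3 mol
n(I2) = n(S2O3^2-)/2 = 3.261 × 10^-3 mol
From the 2:1 ratio, n(Cu2+) in the aliquot = 2/1 × 3.261 × 10^-3 = 6.521 × 10^-3 mol
[Cu2+] = 6.521 × 10^-3 / 0.01009 = 0.6463 mol/L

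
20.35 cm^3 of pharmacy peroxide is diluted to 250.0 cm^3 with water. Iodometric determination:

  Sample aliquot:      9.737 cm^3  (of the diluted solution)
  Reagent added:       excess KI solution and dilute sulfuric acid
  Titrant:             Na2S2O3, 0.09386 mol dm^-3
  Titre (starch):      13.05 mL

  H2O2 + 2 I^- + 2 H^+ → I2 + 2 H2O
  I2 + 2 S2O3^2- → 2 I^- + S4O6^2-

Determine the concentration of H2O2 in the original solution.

n(S2O3^2-) = 0.01305 × 0.09386 = 1.225 × 10^-3 mol
n(I2) = n(S2O3^2-)/2 = 6.124 × 10^-4 mol
n(H2O2) in the aliquot = 6.124 × 10^-4 mol (1:1 ratio)
[H2O2]_dilute = 6.124 × 10^-4 / 0.009737 = 0.06290 mol/L
[H2O2]_original = 0.06290 × 250.0/20.35 = 0.7727 mol/L

0.7727 mol/L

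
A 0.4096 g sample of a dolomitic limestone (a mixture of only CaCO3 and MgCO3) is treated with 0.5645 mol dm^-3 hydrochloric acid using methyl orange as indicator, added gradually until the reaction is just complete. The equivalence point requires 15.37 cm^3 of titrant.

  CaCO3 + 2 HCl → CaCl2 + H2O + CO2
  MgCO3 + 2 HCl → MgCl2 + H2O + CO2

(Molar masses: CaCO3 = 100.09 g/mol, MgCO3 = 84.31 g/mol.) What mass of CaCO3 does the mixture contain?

0.2781 g

n(HCl) = 0.01537 × 0.5645 = 8.676 × 10^-3 mol
Let x = n(CaCO3), y = n(MgCO3).
Titrant: 2x + 2y = 8.676 × 10^-3;  mass: 100.09x + 84.31y = 0.4096
Solving, x = 2.779 × 10^-3 mol, y = 1.559 × 10^-3 mol
mass of CaCO3 = 2.779 × 10^-3 × 100.09 = 0.2781 g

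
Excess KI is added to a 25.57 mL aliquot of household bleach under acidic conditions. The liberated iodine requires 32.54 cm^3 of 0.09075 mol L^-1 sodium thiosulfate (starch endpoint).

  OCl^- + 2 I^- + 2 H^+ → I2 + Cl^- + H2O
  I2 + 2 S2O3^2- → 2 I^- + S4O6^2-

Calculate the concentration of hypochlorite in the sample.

n(S2O3^2-) = 0.03254 × 0.09075 = 2.953 × 10^-3 mol
n(I2) = n(S2O3^2-)/2 = 1.477 × 10^-3 mol
n(OCl^-) in the aliquot = 1.477 × 10^-3 mol (1:1 ratio)
[OCl^-] = 1.477 × 10^-3 / 0.02557 = 0.05774 mol/L

0.05774 mol/L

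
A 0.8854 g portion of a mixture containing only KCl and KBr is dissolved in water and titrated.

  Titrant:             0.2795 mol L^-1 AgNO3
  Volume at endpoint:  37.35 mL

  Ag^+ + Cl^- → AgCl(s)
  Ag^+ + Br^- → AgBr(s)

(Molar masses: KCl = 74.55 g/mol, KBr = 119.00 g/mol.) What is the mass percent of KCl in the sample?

67.60 %

n(AgNO3) = 0.03735 × 0.2795 = 0.01044 mol
Let x = n(KCl), y = n(KBr).
Titrant: 1x + 1y = 0.01044;  mass: 74.55x + 119.00y = 0.8854
Solving, x = 8.029 × 10^-3 mol, y = 2.411 × 10^-3 mol
mass of KCl = 8.029 × 10^-3 × 74.55 = 0.5985 g
% KCl = 0.5985 / 0.8854 × 100 = 67.60 %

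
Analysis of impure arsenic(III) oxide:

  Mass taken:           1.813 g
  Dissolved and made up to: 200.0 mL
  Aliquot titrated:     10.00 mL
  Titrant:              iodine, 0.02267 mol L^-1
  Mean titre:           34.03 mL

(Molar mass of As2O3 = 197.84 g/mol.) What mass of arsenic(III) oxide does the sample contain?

As2O3 + 2 I2 + 2 H2O → As2O5 + 4 HI
n(I2) per titration = 0.03403 × 0.02267 = 7.715 × 10^-4 mol
From the 1:2 ratio, n(As2O3) in each aliquot = 1/2 × 7.715 × 10^-4 = 3.857 × 10^-4 mol
n(As2O3) in the whole flask = 3.857 × 10^-4 × 200.0/10.00 = 7.715 × 10^-3 mol
mass of As2O3 = 7.715 × 10^-3 × 197.84 = 1.526 g

1.526 g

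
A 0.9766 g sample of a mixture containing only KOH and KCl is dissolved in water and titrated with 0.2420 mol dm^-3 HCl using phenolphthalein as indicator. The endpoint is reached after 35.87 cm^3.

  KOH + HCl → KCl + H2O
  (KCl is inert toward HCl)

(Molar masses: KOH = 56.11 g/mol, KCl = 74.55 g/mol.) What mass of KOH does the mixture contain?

0.4871 g

n(HCl) = 0.03587 × 0.2420 = 8.681 × 10^-3 mol
Let x = n(KOH), y = n(KCl).
Titrant: 1x = 8.681 × 10^-3;  mass: 56.11x + 74.55y = 0.9766
Solving, x = 8.681 × 10^-3 mol, y = 6.567 × 10^-3 mol
mass of KOH = 8.681 × 10^-3 × 56.11 = 0.4871 g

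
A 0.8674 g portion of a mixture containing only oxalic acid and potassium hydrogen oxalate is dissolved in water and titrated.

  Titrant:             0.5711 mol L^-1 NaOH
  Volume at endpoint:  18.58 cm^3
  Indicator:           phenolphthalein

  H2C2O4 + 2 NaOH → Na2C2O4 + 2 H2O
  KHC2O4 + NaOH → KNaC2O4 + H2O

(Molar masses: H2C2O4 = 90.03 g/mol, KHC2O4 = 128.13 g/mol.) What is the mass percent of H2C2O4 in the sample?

n(NaOH) = 0.01858 × 0.5711 = 0.01061 mol
Let x = n(H2C2O4), y = n(KHC2O4).
Titrant: 2x + 1y = 0.01061;  mass: 90.03x + 128.13y = 0.8674
Solving, x = 2.961 × 10^-3 mol, y = 4.689 × 10^-3 mol
mass of H2C2O4 = 2.961 × 10^-3 × 90.03 = 0.2666 g
% H2C2O4 = 0.2666 / 0.8674 × 100 = 30.73 %

30.73 %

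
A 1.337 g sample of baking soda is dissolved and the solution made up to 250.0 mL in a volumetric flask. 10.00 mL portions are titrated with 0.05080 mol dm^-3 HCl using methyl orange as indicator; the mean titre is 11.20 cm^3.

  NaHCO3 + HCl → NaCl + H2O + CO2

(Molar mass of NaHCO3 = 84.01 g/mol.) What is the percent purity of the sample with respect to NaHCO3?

n(HCl) per titration = 0.01120 × 0.05080 = 5.690 × 10^-4 mol
n(NaHCO3) in each aliquot = 5.690 × 10^-4 mol (1:1 ratio)
n(NaHCO3) in the whole flask = 5.690 × 10^-4 × 250.0/10.00 = 0.01422 mol
mass of NaHCO3 = 0.01422 × 84.01 = 1.195 g
% NaHCO3 = 1.195 / 1.337 × 100 = 89.38 %

89.38 %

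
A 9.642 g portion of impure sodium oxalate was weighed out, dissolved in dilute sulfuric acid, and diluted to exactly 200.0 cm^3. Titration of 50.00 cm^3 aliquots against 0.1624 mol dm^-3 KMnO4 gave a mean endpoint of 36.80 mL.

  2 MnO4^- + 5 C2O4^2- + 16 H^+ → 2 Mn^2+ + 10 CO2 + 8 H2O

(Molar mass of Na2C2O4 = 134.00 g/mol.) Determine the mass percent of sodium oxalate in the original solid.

83.06 %

n(KMnO4) per titration = 0.03680 × 0.1624 = 5.976 × 10^-3 mol
From the 5:2 ratio, n(Na2C2O4) in each aliquot = 5/2 × 5.976 × 10^-3 = 0.01494 mol
n(Na2C2O4) in the whole flask = 0.01494 × 200.0/50.00 = 0.05976 mol
mass of Na2C2O4 = 0.05976 × 134.00 = 8.008 g
% Na2C2O4 = 8.008 / 9.642 × 100 = 83.06 %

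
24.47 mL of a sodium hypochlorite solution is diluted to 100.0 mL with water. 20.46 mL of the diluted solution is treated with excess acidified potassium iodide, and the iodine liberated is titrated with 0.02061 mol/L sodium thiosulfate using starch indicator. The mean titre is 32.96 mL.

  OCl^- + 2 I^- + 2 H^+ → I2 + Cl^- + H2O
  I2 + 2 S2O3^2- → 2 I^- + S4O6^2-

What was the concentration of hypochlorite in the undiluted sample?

n(S2O3^2-) = 0.03296 × 0.02061 = 6.793 × 10^-4 mol
n(I2) = n(S2O3^2-)/2 = 3.397 × 10^-4 mol
n(OCl^-) in the aliquot = 3.397 × 10^-4 mol (1:1 ratio)
[OCl^-]_dilute = 3.397 × 10^-4 / 0.02046 = 0.01660 mol/L
[OCl^-]_original = 0.01660 × 100.0/24.47 = 0.06784 mol/L

0.06784 mol/L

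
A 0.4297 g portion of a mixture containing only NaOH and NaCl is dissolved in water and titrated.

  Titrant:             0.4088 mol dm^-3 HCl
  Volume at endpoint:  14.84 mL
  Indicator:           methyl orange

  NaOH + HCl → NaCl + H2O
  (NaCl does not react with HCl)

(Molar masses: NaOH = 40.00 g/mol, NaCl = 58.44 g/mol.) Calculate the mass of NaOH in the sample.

0.2427 g

n(HCl) = 0.01484 × 0.4088 = 6.067 × 10^-3 mol
Let x = n(NaOH), y = n(NaCl).
Titrant: 1x = 6.067 × 10^-3;  mass: 40.00x + 58.44y = 0.4297
Solving, x = 6.067 × 10^-3 mol, y = 3.200 × 10^-3 mol
mass of NaOH = 6.067 × 10^-3 × 40.00 = 0.2427 g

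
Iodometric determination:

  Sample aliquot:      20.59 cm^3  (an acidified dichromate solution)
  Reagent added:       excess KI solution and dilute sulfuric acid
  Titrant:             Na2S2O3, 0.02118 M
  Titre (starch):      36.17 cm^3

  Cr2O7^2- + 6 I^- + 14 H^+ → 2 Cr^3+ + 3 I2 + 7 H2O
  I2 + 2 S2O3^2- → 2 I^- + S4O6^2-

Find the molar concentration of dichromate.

0.006201 M

n(S2O3^2-) = 0.03617 × 0.02118 = 7.661 × 10^-4 mol
n(I2) = n(S2O3^2-)/2 = 3.830 × 10^-4 mol
From the 1:3 ratio, n(Cr2O7^2-) in the aliquot = 1/3 × 3.830 × 10^-4 = 1.277 × 10^-4 mol
[Cr2O7^2-] = 1.277 × 10^-4 / 0.02059 = 0.006201 mol/L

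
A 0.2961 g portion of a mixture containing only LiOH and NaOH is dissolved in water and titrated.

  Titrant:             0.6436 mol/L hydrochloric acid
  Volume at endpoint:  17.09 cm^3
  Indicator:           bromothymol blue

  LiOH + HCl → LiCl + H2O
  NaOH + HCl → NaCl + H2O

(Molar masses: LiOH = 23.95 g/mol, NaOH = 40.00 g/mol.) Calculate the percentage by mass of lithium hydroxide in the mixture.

72.50 %

n(HCl) = 0.01709 × 0.6436 = 0.01100 mol
Let x = n(LiOH), y = n(NaOH).
Titrant: 1x + 1y = 0.01100;  mass: 23.95x + 40.00y = 0.2961
Solving, x = 8.964 × 10^-3 mol, y = 2.036 × 10^-3 mol
mass of LiOH = 8.964 × 10^-3 × 23.95 = 0.2147 g
% LiOH = 0.2147 / 0.2961 × 100 = 72.50 %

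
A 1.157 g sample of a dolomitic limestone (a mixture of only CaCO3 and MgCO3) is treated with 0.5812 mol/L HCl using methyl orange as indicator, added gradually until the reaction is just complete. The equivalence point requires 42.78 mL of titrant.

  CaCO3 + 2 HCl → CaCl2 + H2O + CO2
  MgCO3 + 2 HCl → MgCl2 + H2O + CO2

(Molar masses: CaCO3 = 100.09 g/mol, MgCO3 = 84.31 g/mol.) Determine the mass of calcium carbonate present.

n(HCl) = 0.04278 × 0.5812 = 0.02486 mol
Let x = n(CaCO3), y = n(MgCO3).
Titrant: 2x + 2y = 0.02486;  mass: 100.09x + 84.31y = 1.157
Solving, x = 6.899 × 10^-3 mol, y = 5.533 × 10^-3 mol
mass of CaCO3 = 6.899 × 10^-3 × 100.09 = 0.6905 g

0.6905 g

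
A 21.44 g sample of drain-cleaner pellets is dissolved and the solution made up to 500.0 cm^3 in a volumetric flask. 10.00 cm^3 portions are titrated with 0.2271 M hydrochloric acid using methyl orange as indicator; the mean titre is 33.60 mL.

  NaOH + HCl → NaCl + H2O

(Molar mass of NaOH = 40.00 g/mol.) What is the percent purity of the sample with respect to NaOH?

n(HCl) per titration = 0.03360 × 0.2271 = 7.631 × 10^-3 mol
n(NaOH) in each aliquot = 7.631 × 10^-3 mol (1:1 ratio)
n(NaOH) in the whole flask = 7.631 × 10^-3 × 500.0/10.00 = 0.3815 mol
mass of NaOH = 0.3815 × 40.00 = 15.26 g
% NaOH = 15.26 / 21.44 × 100 = 71.18 %

71.18 %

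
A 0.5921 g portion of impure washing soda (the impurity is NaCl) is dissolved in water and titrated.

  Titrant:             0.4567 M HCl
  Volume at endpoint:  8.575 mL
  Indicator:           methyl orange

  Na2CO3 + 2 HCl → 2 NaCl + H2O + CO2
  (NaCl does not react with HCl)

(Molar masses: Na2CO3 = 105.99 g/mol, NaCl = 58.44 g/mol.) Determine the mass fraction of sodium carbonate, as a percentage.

n(HCl) = 0.008575 × 0.4567 = 3.916 × 10^-3 mol
Let x = n(Na2CO3), y = n(NaCl).
Titrant: 2x = 3.916 × 10^-3;  mass: 105.99x + 58.44y = 0.5921
Solving, x = 1.958 × 10^-3 mol, y = 6.580 × 10^-3 mol
mass of Na2CO3 = 1.958 × 10^-3 × 105.99 = 0.2075 g
% Na2CO3 = 0.2075 / 0.5921 × 100 = 35.05 %

35.05 %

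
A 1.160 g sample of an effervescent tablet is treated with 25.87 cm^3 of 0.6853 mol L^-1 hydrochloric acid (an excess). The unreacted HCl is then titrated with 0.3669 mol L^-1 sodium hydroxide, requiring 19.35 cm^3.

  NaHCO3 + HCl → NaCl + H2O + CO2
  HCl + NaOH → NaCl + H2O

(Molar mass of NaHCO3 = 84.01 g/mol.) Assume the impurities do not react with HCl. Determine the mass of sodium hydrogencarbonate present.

n(HCl) added = 0.02587 × 0.6853 = 0.01773 mol
n(NaOH) used in back-titration = 0.01935 × 0.3669 = 7.100 × 10^-3 mol
n(HCl) left over = 7.100 × 10^-3 mol (1:1 ratio)
n(HCl) consumed by analyte = 0.01773 − 7.100 × 10^-3 = 0.01063 mol
n(NaHCO3) = 0.01063 mol (1:1 ratio)
mass of NaHCO3 = 0.01063 × 84.01 = 0.8930 g

0.8930 g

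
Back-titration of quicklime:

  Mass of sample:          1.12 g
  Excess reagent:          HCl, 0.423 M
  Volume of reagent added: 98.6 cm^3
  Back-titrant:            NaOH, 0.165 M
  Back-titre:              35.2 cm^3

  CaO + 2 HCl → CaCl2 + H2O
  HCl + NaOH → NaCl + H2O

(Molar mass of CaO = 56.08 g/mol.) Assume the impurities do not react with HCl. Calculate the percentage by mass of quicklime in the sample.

n(HCl) added = 0.0986 × 0.423 = 0.0417 mol
n(NaOH) used in back-titration = 0.0352 × 0.165 = 5.81 × 10^-3 mol
n(HCl) left over = 5.81 × 10^-3 mol (1:1 ratio)
n(HCl) consumed by analyte = 0.0417 − 5.81 × 10^-3 = 0.0359 mol
From the 1:2 ratio, n(CaO) = 1/2 × 0.0359 = 0.0179 mol
mass of CaO = 0.0179 × 56.08 = 1.01 g
% CaO = 1.01 / 1.12 × 100 = 89.9 %

89.9 %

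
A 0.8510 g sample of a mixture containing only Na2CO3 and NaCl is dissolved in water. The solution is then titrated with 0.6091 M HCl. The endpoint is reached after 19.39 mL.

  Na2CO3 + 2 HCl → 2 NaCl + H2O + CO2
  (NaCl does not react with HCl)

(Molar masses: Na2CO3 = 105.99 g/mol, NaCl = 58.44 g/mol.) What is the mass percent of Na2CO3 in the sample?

73.55 %

n(HCl) = 0.01939 × 0.6091 = 0.01181 mol
Let x = n(Na2CO3), y = n(NaCl).
Titrant: 2x = 0.01181;  mass: 105.99x + 58.44y = 0.8510
Solving, x = 5.905 × 10^-3 mol, y = 3.852 × 10^-3 mol
mass of Na2CO3 = 5.905 × 10^-3 × 105.99 = 0.6259 g
% Na2CO3 = 0.6259 / 0.8510 × 100 = 73.55 %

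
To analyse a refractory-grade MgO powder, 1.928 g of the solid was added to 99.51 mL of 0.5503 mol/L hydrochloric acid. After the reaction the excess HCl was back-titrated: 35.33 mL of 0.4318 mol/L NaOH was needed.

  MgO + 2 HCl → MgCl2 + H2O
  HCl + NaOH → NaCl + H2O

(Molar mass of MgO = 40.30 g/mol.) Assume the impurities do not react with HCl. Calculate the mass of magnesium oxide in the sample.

n(HCl) added = 0.09951 × 0.5503 = 0.05476 mol
n(NaOH) used in back-titration = 0.03533 × 0.4318 = 0.01526 mol
n(HCl) left over = 0.01526 mol (1:1 ratio)
n(HCl) consumed by analyte = 0.05476 − 0.01526 = 0.03950 mol
From the 1:2 ratio, n(MgO) = 1/2 × 0.03950 = 0.01975 mol
mass of MgO = 0.01975 × 40.30 = 0.7960 g

0.7960 g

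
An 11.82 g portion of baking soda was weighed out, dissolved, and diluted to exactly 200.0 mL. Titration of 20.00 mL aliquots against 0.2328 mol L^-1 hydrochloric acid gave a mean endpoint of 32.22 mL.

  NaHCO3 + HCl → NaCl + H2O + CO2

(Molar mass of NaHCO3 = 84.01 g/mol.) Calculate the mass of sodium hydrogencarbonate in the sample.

n(HCl) per titration = 0.03222 × 0.2328 = 7.501 × 10^-3 mol
n(NaHCO3) in each aliquot = 7.501 × 10^-3 mol (1:1 ratio)
n(NaHCO3) in the whole flask = 7.501 × 10^-3 × 200.0/20.00 = 0.07501 mol
mass of NaHCO3 = 0.07501 × 84.01 = 6.301 g

6.301 g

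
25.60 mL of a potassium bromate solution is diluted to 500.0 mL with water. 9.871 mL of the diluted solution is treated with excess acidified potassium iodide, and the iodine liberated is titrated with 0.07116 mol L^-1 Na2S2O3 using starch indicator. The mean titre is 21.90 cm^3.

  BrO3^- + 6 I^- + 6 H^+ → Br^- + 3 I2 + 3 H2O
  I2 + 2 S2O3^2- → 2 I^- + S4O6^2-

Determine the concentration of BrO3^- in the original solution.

0.5139 mol/L

n(S2O3^2-) = 0.02190 × 0.07116 = 1.558 × 10^-3 mol
n(I2) = n(S2O3^2-)/2 = 7.792 × 10^-4 mol
From the 1:3 ratio, n(BrO3^-) in the aliquot = 1/3 × 7.792 × 10^-4 = 2.597 × 10^-4 mol
[BrO3^-]_dilute = 2.597 × 10^-4 / 0.009871 = 0.02631 mol/L
[BrO3^-]_original = 0.02631 × 500.0/25.60 = 0.5139 mol/L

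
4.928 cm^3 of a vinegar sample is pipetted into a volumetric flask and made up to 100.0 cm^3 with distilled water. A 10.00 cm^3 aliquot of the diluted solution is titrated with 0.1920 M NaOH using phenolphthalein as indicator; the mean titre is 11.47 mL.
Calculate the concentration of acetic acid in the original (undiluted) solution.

4.469 M

CH3COOH + NaOH → CH3COONa + H2O
n(NaOH) = 0.01147 × 0.1920 = 2.202 × 10^-3 mol
n(CH3COOH) in the aliquot = 2.202 × 10^-3 mol (1:1 ratio)
[CH3COOH]_dilute = 2.202 × 10^-3 / 0.01000 = 0.2202 mol/L
Dilution factor = 100.0 / 4.928 = 20.29
[CH3COOH]_stock = 0.2202 × 20.29 = 4.469 mol/L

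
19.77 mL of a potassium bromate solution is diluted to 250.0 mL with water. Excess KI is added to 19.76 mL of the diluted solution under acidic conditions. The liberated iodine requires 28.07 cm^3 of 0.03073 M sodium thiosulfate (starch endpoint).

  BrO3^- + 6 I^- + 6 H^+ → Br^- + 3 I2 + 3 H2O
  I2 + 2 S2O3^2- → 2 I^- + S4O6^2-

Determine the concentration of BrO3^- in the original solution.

n(S2O3^2-) = 0.02807 × 0.03073 = 8.626 × 10^-4 mol
n(I2) = n(S2O3^2-)/2 = 4.313 × 10^-4 mol
From the 1:3 ratio, n(BrO3^-) in the aliquot = 1/3 × 4.313 × 10^-4 = 1.438 × 10^-4 mol
[BrO3^-]_dilute = 1.438 × 10^-4 / 0.01976 = 0.007276 mol/L
[BrO3^-]_original = 0.007276 × 250.0/19.77 = 0.09200 mol/L

0.09200 M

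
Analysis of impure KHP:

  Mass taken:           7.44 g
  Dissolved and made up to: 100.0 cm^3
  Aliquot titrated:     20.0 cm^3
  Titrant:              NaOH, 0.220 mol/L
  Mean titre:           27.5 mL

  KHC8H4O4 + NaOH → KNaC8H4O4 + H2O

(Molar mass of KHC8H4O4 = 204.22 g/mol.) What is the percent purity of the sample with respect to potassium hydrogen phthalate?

83.0 %

n(NaOH) per titration = 0.0275 × 0.220 = 6.05 × 10^-3 mol
n(KHC8H4O4) in each aliquot = 6.05 × 10^-3 mol (1:1 ratio)
n(KHC8H4O4) in the whole flask = 6.05 × 10^-3 × 100.0/20.0 = 0.0302 mol
mass of KHC8H4O4 = 0.0302 × 204.22 = 6.18 g
% KHC8H4O4 = 6.18 / 7.44 × 100 = 83.0 %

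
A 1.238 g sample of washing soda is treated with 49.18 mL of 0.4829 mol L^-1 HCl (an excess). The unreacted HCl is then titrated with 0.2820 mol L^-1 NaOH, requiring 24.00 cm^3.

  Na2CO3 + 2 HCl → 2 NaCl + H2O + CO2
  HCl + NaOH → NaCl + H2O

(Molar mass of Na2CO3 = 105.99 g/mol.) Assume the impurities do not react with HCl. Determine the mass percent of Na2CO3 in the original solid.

72.69 %

n(HCl) added = 0.04918 × 0.4829 = 0.02375 mol
n(NaOH) used in back-titration = 0.02400 × 0.2820 = 6.768 × 10^-3 mol
n(HCl) left over = 6.768 × 10^-3 mol (1:1 ratio)
n(HCl) consumed by analyte = 0.02375 − 6.768 × 10^-3 = 0.01698 mol
From the 1:2 ratio, n(Na2CO3) = 1/2 × 0.01698 = 8.491 × 10^-3 mol
mass of Na2CO3 = 8.491 × 10^-3 × 105.99 = 0.8999 g
% Na2CO3 = 0.8999 / 1.238 × 100 = 72.69 %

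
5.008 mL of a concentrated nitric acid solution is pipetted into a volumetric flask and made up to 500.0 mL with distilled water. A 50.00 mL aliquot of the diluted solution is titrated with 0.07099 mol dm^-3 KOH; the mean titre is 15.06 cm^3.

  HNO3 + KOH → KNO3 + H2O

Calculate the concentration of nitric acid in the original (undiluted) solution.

2.135 mol/L

n(KOH) = 0.01506 × 0.07099 = 1.069 × 10^-3 mol
n(HNO3) in the aliquot = 1.069 × 10^-3 mol (1:1 ratio)
[HNO3]_dilute = 1.069 × 10^-3 / 0.05000 = 0.02138 mol/L
Dilution factor = 500.0 / 5.008 = 99.84
[HNO3]_stock = 0.02138 × 99.84 = 2.135 mol/L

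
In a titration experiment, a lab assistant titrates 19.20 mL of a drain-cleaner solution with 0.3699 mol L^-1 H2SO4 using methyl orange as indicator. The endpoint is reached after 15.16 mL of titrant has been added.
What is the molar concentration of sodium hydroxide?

0.5841 mol/L

2 NaOH + H2SO4 → Na2SO4 + 2 H2O
n(H2SO4) = 0.01516 L × 0.3699 mol/L = 5.608 × 10^-3 mol
From the 2:1 mole ratio, n(NaOH) = 2/1 × 5.608 × 10^-3 = 0.01122 mol
[NaOH] = 0.01122 mol / 0.01920 L = 0.5841 mol/L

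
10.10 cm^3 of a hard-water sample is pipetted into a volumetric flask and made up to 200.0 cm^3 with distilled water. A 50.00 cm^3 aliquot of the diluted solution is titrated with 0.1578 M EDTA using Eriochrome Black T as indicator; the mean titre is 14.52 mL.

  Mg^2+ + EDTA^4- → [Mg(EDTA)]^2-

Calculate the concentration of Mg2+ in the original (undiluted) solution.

n(EDTA) = 0.01452 × 0.1578 = 2.291 × 10^-3 mol
n(Mg2+) in the aliquot = 2.291 × 10^-3 mol (1:1 ratio)
[Mg2+]_dilute = 2.291 × 10^-3 / 0.05000 = 0.04583 mol/L
Dilution factor = 200.0 / 10.10 = 19.80
[Mg2+]_stock = 0.04583 × 19.80 = 0.9074 mol/L

0.9074 M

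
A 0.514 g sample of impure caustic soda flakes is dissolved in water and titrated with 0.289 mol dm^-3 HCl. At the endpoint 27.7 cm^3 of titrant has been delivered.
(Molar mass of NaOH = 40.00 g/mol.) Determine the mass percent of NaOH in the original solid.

62.3 %

NaOH + HCl → NaCl + H2O
n(HCl) = 0.0277 L × 0.289 mol/L = 8.01 × 10^-3 mol
n(NaOH) = 8.01 × 10^-3 mol (1:1 ratio)
mass of NaOH = 8.01 × 10^-3 × 40.00 g/mol = 0.320 g
% NaOH = 0.320 / 0.514 × 100 = 62.3 %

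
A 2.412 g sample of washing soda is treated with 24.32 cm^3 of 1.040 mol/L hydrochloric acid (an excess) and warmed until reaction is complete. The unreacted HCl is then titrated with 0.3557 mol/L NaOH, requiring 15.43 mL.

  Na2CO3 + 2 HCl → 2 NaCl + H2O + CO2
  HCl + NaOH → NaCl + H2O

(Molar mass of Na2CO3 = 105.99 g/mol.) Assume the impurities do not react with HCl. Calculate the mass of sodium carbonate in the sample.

1.050 g

n(HCl) added = 0.02432 × 1.040 = 0.02529 mol
n(NaOH) used in back-titration = 0.01543 × 0.3557 = 5.488 × 10^-3 mol
n(HCl) left over = 5.488 × 10^-3 mol (1:1 ratio)
n(HCl) consumed by analyte = 0.02529 − 5.488 × 10^-3 = 0.01980 mol
From the 1:2 ratio, n(Na2CO3) = 1/2 × 0.01980 = 9.902 × 10^-3 mol
mass of Na2CO3 = 9.902 × 10^-3 × 105.99 = 1.050 g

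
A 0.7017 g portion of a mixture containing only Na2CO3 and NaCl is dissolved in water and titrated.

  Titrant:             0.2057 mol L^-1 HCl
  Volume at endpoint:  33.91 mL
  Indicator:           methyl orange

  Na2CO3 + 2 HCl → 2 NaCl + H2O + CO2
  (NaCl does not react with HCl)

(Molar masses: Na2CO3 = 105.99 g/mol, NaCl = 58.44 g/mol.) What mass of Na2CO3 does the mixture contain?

n(HCl) = 0.03391 × 0.2057 = 6.975 × 10^-3 mol
Let x = n(Na2CO3), y = n(NaCl).
Titrant: 2x = 6.975 × 10^-3;  mass: 105.99x + 58.44y = 0.7017
Solving, x = 3.488 × 10^-3 mol, y = 5.682 × 10^-3 mol
mass of Na2CO3 = 3.488 × 10^-3 × 105.99 = 0.3697 g

0.3697 g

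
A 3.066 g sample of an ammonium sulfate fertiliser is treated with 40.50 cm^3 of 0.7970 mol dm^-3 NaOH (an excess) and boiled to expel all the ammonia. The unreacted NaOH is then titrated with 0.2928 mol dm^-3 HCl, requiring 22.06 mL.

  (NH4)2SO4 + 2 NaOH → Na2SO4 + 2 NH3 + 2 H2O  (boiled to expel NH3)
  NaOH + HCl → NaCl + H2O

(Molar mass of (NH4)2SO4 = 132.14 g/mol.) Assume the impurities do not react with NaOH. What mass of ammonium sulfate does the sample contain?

n(NaOH) added = 0.04050 × 0.7970 = 0.03228 mol
n(HCl) used in back-titration = 0.02206 × 0.2928 = 6.459 × 10^-3 mol
n(NaOH) left over = 6.459 × 10^-3 mol (1:1 ratio)
n(NaOH) consumed by analyte = 0.03228 − 6.459 × 10^-3 = 0.02582 mol
From the 1:2 ratio, n((NH4)2SO4) = 1/2 × 0.02582 = 0.01291 mol
mass of (NH4)2SO4 = 0.01291 × 132.14 = 1.706 g

1.706 g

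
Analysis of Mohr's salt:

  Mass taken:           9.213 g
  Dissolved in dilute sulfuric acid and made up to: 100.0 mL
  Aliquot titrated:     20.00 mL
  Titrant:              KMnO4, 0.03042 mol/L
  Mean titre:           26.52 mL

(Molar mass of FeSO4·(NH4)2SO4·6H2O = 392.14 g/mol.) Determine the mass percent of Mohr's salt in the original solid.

85.84 %

MnO4^- + 5 Fe^2+ + 8 H^+ → Mn^2+ + 5 Fe^3+ + 4 H2O
n(KMnO4) per titration = 0.02652 × 0.03042 = 8.067 × 10^-4 mol
From the 5:1 ratio, n(FeSO4·(NH4)2SO4·6H2O) in each aliquot = 5/1 × 8.067 × 10^-4 = 4.034 × 10^-3 mol
n(FeSO4·(NH4)2SO4·6H2O) in the whole flask = 4.034 × 10^-3 × 100.0/20.00 = 0.02017 mol
mass of FeSO4·(NH4)2SO4·6H2O = 0.02017 × 392.14 = 7.909 g
% FeSO4·(NH4)2SO4·6H2O = 7.909 / 9.213 × 100 = 85.84 %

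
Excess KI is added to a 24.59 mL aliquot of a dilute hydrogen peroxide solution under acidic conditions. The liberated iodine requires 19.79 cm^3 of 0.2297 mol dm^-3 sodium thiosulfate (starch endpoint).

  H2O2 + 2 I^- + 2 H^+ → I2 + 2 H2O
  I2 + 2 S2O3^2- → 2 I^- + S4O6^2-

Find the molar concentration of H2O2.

n(S2O3^2-) = 0.01979 × 0.2297 = 4.546 × 10^-3 mol
n(I2) = n(S2O3^2-)/2 = 2.273 × 10^-3 mol
n(H2O2) in the aliquot = 2.273 × 10^-3 mol (1:1 ratio)
[H2O2] = 2.273 × 10^-3 / 0.02459 = 0.09243 mol/L

0.09243 mol/L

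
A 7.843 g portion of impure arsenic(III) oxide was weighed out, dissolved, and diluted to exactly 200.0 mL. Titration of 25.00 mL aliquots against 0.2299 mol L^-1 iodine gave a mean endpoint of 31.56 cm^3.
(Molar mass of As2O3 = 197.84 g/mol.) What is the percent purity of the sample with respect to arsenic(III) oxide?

As2O3 + 2 I2 + 2 H2O → As2O5 + 4 HI
n(I2) per titration = 0.03156 × 0.2299 = 7.256 × 10^-3 mol
From the 1:2 ratio, n(As2O3) in each aliquot = 1/2 × 7.256 × 10^-3 = 3.628 × 10^-3 mol
n(As2O3) in the whole flask = 3.628 × 10^-3 × 200.0/25.00 = 0.02902 mol
mass of As2O3 = 0.02902 × 197.84 = 5.742 g
% As2O3 = 5.742 / 7.843 × 100 = 73.21 %

73.21 %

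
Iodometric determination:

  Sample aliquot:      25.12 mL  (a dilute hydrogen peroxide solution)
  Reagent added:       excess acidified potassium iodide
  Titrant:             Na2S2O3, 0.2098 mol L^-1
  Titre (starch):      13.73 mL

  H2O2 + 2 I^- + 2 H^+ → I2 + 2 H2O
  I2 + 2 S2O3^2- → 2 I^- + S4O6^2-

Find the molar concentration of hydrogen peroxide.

n(S2O3^2-) = 0.01373 × 0.2098 = 2.881 × 10^-3 mol
n(I2) = n(S2O3^2-)/2 = 1.440 × 10^-3 mol
n(H2O2) in the aliquot = 1.440 × 10^-3 mol (1:1 ratio)
[H2O2] = 1.440 × 10^-3 / 0.02512 = 0.05734 mol/L

0.05734 mol/L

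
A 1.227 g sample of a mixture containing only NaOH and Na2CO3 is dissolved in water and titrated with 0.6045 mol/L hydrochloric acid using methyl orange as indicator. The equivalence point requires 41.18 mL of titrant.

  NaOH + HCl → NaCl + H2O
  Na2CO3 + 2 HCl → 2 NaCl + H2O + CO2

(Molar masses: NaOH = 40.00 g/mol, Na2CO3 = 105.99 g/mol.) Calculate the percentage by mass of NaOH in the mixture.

n(HCl) = 0.04118 × 0.6045 = 0.02489 mol
Let x = n(NaOH), y = n(Na2CO3).
Titrant: 1x + 2y = 0.02489;  mass: 40.00x + 105.99y = 1.227
Solving, x = 7.097 × 10^-3 mol, y = 8.898 × 10^-3 mol
mass of NaOH = 7.097 × 10^-3 × 40.00 = 0.2839 g
% NaOH = 0.2839 / 1.227 × 100 = 23.13 %

23.13 %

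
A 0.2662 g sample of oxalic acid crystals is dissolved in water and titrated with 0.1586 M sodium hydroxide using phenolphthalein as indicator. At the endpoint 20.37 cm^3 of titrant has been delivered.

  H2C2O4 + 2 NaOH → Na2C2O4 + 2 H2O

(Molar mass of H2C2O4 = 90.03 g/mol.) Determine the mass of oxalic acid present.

0.1454 g

n(NaOH) = 0.02037 L × 0.1586 mol/L = 3.231 × 10^-3 mol
From the 1:2 ratio, n(H2C2O4) = 1/2 × 3.231 × 10^-3 = 1.615 × 10^-3 mol
mass of H2C2O4 = 1.615 × 10^-3 × 90.03 g/mol = 0.1454 g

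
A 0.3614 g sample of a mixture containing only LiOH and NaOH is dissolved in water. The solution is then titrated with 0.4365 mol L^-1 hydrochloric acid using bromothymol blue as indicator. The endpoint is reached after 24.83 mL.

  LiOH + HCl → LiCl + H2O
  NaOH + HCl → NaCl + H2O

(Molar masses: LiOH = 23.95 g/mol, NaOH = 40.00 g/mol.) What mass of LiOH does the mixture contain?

0.1076 g

n(HCl) = 0.02483 × 0.4365 = 0.01084 mol
Let x = n(LiOH), y = n(NaOH).
Titrant: 1x + 1y = 0.01084;  mass: 23.95x + 40.00y = 0.3614
Solving, x = 4.494 × 10^-3 mol, y = 6.344 × 10^-3 mol
mass of LiOH = 4.494 × 10^-3 × 23.95 = 0.1076 g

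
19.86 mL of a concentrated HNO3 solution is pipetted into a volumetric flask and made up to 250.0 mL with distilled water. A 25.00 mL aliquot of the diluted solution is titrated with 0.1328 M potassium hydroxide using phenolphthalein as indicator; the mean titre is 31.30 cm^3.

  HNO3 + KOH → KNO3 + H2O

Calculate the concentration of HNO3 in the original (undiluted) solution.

2.093 M

n(KOH) = 0.03130 × 0.1328 = 4.157 × 10^-3 mol
n(HNO3) in the aliquot = 4.157 × 10^-3 mol (1:1 ratio)
[HNO3]_dilute = 4.157 × 10^-3 / 0.02500 = 0.1663 mol/L
Dilution factor = 250.0 / 19.86 = 12.59
[HNO3]_stock = 0.1663 × 12.59 = 2.093 mol/L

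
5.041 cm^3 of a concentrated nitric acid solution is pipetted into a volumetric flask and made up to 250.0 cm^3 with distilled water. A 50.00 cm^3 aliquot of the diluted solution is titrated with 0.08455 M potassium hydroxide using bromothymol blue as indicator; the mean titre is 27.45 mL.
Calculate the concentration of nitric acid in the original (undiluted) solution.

HNO3 + KOH → KNO3 + H2O
n(KOH) = 0.02745 × 0.08455 = 2.321 × 10^-3 mol
n(HNO3) in the aliquot = 2.321 × 10^-3 mol (1:1 ratio)
[HNO3]_dilute = 2.321 × 10^-3 / 0.05000 = 0.04642 mol/L
Dilution factor = 250.0 / 5.041 = 49.59
[HNO3]_stock = 0.04642 × 49.59 = 2.302 mol/L

2.302 M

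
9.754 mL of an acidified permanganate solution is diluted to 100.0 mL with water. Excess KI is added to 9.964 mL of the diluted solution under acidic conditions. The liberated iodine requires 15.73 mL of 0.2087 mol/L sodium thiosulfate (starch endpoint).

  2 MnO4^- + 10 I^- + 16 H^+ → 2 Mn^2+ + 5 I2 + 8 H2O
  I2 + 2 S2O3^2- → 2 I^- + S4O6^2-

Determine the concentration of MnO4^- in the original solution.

n(S2O3^2-) = 0.01573 × 0.2087 = 3.283 × 10^-3 mol
n(I2) = n(S2O3^2-)/2 = 1.641 × 10^-3 mol
From the 2:5 ratio, n(MnO4^-) in the aliquot = 2/5 × 1.641 × 10^-3 = 6.566 × 10^-4 mol
[MnO4^-]_dilute = 6.566 × 10^-4 / 0.009964 = 0.06589 mol/L
[MnO4^-]_original = 0.06589 × 100.0/9.754 = 0.6756 mol/L

0.6756 mol/L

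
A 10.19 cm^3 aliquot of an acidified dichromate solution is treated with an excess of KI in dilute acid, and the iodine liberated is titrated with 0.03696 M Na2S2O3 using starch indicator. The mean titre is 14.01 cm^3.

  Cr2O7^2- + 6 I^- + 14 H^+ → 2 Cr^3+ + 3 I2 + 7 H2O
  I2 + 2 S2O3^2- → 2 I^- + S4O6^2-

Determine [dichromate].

n(S2O3^2-) = 0.01401 × 0.03696 = 5.178 × 10^-4 mol
n(I2) = n(S2O3^2-)/2 = 2.589 × 10^-4 mol
From the 1:3 ratio, n(Cr2O7^2-) in the aliquot = 1/3 × 2.589 × 10^-4 = 8.630 × 10^-5 mol
[Cr2O7^2-] = 8.630 × 10^-5 / 0.01019 = 0.008469 mol/L

0.008469 M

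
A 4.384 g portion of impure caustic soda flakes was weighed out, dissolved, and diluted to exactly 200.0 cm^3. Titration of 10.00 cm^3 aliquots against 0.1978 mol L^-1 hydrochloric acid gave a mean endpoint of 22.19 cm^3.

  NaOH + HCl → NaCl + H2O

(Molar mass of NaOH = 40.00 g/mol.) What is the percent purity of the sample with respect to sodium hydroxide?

80.09 %

n(HCl) per titration = 0.02219 × 0.1978 = 4.389 × 10^-3 mol
n(NaOH) in each aliquot = 4.389 × 10^-3 mol (1:1 ratio)
n(NaOH) in the whole flask = 4.389 × 10^-3 × 200.0/10.00 = 0.08778 mol
mass of NaOH = 0.08778 × 40.00 = 3.511 g
% NaOH = 3.511 / 4.384 × 100 = 80.09 %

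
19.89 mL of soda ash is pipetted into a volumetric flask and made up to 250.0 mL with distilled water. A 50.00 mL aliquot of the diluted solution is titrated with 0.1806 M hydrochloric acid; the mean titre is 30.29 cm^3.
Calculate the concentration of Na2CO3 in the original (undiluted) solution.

Na2CO3 + 2 HCl → 2 NaCl + H2O + CO2
n(HCl) = 0.03029 × 0.1806 = 5.470 × 10^-3 mol
From the 1:2 ratio, n(Na2CO3) in the aliquot = 1/2 × 5.470 × 10^-3 = 2.735 × 10^-3 mol
[Na2CO3]_dilute = 2.735 × 10^-3 / 0.05000 = 0.05470 mol/L
Dilution factor = 250.0 / 19.89 = 12.57
[Na2CO3]_stock = 0.05470 × 12.57 = 0.6876 mol/L

0.6876 M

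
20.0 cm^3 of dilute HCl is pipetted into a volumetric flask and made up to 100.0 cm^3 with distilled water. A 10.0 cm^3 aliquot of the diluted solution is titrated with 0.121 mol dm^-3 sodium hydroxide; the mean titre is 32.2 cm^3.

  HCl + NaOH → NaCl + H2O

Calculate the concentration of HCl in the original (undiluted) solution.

n(NaOH) = 0.0322 × 0.121 = 3.90 × 10^-3 mol
n(HCl) in the aliquot = 3.90 × 10^-3 mol (1:1 ratio)
[HCl]_dilute = 3.90 × 10^-3 / 0.0100 = 0.390 mol/L
Dilution factor = 100.0 / 20.0 = 5.000
[HCl]_stock = 0.390 × 5.000 = 1.95 mol/L

1.95 mol/L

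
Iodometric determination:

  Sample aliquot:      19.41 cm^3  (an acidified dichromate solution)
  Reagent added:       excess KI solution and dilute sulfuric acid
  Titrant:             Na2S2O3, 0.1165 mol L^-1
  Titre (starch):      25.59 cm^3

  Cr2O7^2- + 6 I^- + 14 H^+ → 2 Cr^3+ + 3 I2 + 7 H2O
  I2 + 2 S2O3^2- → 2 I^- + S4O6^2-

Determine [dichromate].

0.02560 mol/L

n(S2O3^2-) = 0.02559 × 0.1165 = 2.981 × 10^-3 mol
n(I2) = n(S2O3^2-)/2 = 1.491 × 10^-3 mol
From the 1:3 ratio, n(Cr2O7^2-) in the aliquot = 1/3 × 1.491 × 10^-3 = 4.969 × 10^-4 mol
[Cr2O7^2-] = 4.969 × 10^-4 / 0.01941 = 0.02560 mol/L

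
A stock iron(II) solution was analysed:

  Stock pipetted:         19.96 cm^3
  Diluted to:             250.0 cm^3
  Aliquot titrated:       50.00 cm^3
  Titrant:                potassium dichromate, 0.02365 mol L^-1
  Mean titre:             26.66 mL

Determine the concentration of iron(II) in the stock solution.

Cr2O7^2- + 6 Fe^2+ + 14 H^+ → 2 Cr^3+ + 6 Fe^3+ + 7 H2O
n(K2Cr2O7) = 0.02666 × 0.02365 = 6.305 × 10^-4 mol
From the 6:1 ratio, n(Fe2+) in the aliquot = 6/1 × 6.305 × 10^-4 = 3.783 × 10^-3 mol
[Fe2+]_dilute = 3.783 × 10^-3 / 0.05000 = 0.07566 mol/L
Dilution factor = 250.0 / 19.96 = 12.53
[Fe2+]_stock = 0.07566 × 12.53 = 0.9477 mol/L

0.9477 mol/L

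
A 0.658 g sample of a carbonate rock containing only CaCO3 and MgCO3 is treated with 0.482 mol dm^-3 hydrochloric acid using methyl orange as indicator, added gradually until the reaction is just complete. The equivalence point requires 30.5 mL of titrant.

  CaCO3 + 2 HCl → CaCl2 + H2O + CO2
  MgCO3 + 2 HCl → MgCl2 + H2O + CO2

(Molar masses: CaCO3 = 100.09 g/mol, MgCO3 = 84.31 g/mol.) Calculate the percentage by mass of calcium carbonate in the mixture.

36.9 %

n(HCl) = 0.0305 × 0.482 = 0.0147 mol
Let x = n(CaCO3), y = n(MgCO3).
Titrant: 2x + 2y = 0.0147;  mass: 100.09x + 84.31y = 0.658
Solving, x = 2.43 × 10^-3 mol, y = 4.92 × 10^-3 mol
mass of CaCO3 = 2.43 × 10^-3 × 100.09 = 0.243 g
% CaCO3 = 0.243 / 0.658 × 100 = 36.9 %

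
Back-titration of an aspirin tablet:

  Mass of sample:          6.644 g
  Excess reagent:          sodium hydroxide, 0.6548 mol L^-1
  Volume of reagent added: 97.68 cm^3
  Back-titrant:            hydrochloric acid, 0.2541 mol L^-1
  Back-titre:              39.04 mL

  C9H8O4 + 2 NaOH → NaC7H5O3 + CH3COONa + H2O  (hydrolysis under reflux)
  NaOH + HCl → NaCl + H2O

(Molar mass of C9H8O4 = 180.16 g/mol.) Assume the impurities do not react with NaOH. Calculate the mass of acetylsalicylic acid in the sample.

4.868 g

n(NaOH) added = 0.09768 × 0.6548 = 0.06396 mol
n(HCl) used in back-titration = 0.03904 × 0.2541 = 9.920 × 10^-3 mol
n(NaOH) left over = 9.920 × 10^-3 mol (1:1 ratio)
n(NaOH) consumed by analyte = 0.06396 − 9.920 × 10^-3 = 0.05404 mol
From the 1:2 ratio, n(C9H8O4) = 1/2 × 0.05404 = 0.02702 mol
mass of C9H8O4 = 0.02702 × 180.16 = 4.868 g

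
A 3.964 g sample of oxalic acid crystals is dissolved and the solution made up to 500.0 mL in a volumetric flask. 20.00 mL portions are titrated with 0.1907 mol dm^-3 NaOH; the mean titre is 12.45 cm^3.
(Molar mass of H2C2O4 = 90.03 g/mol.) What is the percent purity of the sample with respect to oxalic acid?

H2C2O4 + 2 NaOH → Na2C2O4 + 2 H2O
n(NaOH) per titration = 0.01245 × 0.1907 = 2.374 × 10^-3 mol
From the 1:2 ratio, n(H2C2O4) in each aliquot = 1/2 × 2.374 × 10^-3 = 1.187 × 10^-3 mol
n(H2C2O4) in the whole flask = 1.187 × 10^-3 × 500.0/20.00 = 0.02968 mol
mass of H2C2O4 = 0.02968 × 90.03 = 2.672 g
% H2C2O4 = 2.672 / 3.964 × 100 = 67.40 %

67.40 %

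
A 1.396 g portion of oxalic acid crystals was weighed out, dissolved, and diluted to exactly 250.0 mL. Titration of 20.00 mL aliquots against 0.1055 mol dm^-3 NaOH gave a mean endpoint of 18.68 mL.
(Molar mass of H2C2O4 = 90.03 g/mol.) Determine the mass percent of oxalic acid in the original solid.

H2C2O4 + 2 NaOH → Na2C2O4 + 2 H2O
n(NaOH) per titration = 0.01868 × 0.1055 = 1.971 × 10^-3 mol
From the 1:2 ratio, n(H2C2O4) in each aliquot = 1/2 × 1.971 × 10^-3 = 9.854 × 10^-4 mol
n(H2C2O4) in the whole flask = 9.854 × 10^-4 × 250.0/20.00 = 0.01232 mol
mass of H2C2O4 = 0.01232 × 90.03 = 1.109 g
% H2C2O4 = 1.109 / 1.396 × 100 = 79.43 %

79.43 %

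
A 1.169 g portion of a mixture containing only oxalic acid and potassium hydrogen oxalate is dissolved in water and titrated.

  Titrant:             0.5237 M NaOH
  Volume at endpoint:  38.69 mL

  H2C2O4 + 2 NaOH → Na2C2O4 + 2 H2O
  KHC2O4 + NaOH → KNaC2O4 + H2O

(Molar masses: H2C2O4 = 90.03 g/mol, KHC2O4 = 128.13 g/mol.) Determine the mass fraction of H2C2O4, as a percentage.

n(NaOH) = 0.03869 × 0.5237 = 0.02026 mol
Let x = n(H2C2O4), y = n(KHC2O4).
Titrant: 2x + 1y = 0.02026;  mass: 90.03x + 128.13y = 1.169
Solving, x = 8.585 × 10^-3 mol, y = 3.091 × 10^-3 mol
mass of H2C2O4 = 8.585 × 10^-3 × 90.03 = 0.7730 g
% H2C2O4 = 0.7730 / 1.169 × 100 = 66.12 %

66.12 %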